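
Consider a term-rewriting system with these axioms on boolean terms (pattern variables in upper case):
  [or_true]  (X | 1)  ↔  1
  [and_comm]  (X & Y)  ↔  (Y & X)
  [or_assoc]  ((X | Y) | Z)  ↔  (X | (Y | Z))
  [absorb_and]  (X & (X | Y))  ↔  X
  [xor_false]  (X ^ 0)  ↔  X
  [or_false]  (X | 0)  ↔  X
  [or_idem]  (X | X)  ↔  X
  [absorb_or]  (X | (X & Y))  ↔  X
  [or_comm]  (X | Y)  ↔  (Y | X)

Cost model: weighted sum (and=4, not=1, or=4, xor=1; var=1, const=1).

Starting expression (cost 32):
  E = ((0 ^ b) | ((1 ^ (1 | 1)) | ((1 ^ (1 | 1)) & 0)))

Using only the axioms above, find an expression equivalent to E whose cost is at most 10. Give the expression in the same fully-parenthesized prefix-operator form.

(1) ((1 ^ (1 | 1)) | ((1 ^ (1 | 1)) & 0))  =[absorb_or →]=  (1 ^ (1 | 1))    ⊢ ((0 ^ b) | (1 ^ (1 | 1)))
(2) ((0 ^ b) | (1 ^ (1 | 1)))  =[or_comm →]=  ((1 ^ (1 | 1)) | (0 ^ b))
(3) (1 | 1)  =[or_true →]=  1    ⊢ cost 10, within 10

((1 ^ 1) | (0 ^ b))   [cost 10]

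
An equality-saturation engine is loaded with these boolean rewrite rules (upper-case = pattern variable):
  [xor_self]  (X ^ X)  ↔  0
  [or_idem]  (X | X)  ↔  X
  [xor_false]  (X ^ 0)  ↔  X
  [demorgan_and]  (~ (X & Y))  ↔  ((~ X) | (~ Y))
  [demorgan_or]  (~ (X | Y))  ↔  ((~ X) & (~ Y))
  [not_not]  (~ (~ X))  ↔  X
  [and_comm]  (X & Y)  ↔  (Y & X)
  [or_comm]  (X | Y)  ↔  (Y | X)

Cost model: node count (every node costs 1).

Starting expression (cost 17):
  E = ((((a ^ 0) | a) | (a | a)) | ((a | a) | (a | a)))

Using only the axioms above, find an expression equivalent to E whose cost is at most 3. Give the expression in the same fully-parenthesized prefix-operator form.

step 1: xor_false (→) rewrites (a ^ 0) into a, now (((a | a) | (a | a)) | ((a | a) | (a | a)))
step 2: or_idem (→) rewrites (((a | a) | (a | a)) | ((a | a) | (a | a))) into ((a | a) | (a | a))
step 3: or_idem (→) rewrites ((a | a) | (a | a)) into (a | a), reaching cost 3 (bound 3)

(a | a)   [cost 3]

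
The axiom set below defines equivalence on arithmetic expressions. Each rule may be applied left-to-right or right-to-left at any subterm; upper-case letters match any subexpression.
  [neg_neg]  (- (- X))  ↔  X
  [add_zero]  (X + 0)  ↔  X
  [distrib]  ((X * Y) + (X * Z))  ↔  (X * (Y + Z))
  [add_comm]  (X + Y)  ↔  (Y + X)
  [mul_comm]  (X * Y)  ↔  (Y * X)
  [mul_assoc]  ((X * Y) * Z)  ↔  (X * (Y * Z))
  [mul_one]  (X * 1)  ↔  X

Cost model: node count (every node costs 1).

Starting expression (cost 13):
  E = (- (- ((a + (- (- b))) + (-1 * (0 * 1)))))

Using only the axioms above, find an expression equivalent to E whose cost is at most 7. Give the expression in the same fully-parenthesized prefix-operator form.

((a + b) + (-1 * 0))   [cost 7]

step 1: neg_neg (→) rewrites (- (- b)) into b, now (- (- ((a + b) + (-1 * (0 * 1)))))
step 2: neg_neg (→) rewrites (- (- ((a + b) + (-1 * (0 * 1))))) into ((a + b) + (-1 * (0 * 1)))
step 3: mul_one (→) rewrites (0 * 1) into 0, reaching cost 7 (bound 7)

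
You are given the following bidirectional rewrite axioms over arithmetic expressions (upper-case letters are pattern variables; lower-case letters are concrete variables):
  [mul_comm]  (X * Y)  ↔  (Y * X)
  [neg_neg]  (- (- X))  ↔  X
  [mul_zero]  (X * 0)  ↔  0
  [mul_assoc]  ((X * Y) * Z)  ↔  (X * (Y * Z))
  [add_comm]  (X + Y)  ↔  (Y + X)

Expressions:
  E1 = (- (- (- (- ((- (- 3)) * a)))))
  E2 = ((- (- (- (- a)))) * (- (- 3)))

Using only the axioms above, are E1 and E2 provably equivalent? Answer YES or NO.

step 1: neg_neg (→) rewrites (- (- (- ((- (- 3)) * a)))) into (- ((- (- 3)) * a)), now (- (- ((- (- 3)) * a)))
step 2: neg_neg (→) rewrites (- (- ((- (- 3)) * a))) into ((- (- 3)) * a)
step 3: neg_neg (→) rewrites (- (- 3)) into 3, now (3 * a)
step 4: mul_comm (→) rewrites (3 * a) into (a * 3)
step 5: neg_neg (←) rewrites a into (- (- a)), now ((- (- a)) * 3)
step 6: neg_neg (←) rewrites 3 into (- (- 3)), now ((- (- a)) * (- (- 3)))
step 7: neg_neg (←) rewrites a into (- (- a)), which is E2

YES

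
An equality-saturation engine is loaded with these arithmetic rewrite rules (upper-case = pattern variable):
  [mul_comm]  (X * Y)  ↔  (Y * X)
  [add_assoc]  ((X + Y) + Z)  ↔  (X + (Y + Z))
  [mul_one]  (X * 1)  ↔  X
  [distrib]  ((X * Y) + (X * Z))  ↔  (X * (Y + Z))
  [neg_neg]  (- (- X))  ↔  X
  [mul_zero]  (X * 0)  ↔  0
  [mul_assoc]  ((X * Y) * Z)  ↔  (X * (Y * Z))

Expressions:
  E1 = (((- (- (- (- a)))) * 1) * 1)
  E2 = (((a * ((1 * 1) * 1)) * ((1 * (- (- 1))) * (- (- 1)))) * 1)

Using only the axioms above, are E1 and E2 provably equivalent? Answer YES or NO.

step 1: neg_neg (→) rewrites (- (- (- a))) into (- a), now (((- (- a)) * 1) * 1)
step 2: neg_neg (→) rewrites (- (- a)) into a, now ((a * 1) * 1)
step 3: mul_one (←) rewrites 1 into (1 * 1), now ((a * 1) * (1 * 1))
step 4: mul_one (←) rewrites 1 into (1 * 1), now ((a * (1 * 1)) * (1 * 1))
step 5: neg_neg (←) rewrites 1 into (- (- 1)), now ((a * (1 * 1)) * (1 * (- (- 1))))
step 6: mul_one (←) rewrites 1 into (1 * 1), now ((a * (1 * 1)) * ((1 * 1) * (- (- 1))))
step 7: mul_one (←) rewrites ((a * (1 * 1)) * ((1 * 1) * (- (- 1)))) into (((a * (1 * 1)) * ((1 * 1) * (- (- 1)))) * 1)
step 8: mul_one (←) rewrites 1 into (1 * 1), now (((a * ((1 * 1) * 1)) * ((1 * 1) * (- (- 1)))) * 1)
step 9: neg_neg (←) rewrites 1 into (- (- 1)), which is E2

YES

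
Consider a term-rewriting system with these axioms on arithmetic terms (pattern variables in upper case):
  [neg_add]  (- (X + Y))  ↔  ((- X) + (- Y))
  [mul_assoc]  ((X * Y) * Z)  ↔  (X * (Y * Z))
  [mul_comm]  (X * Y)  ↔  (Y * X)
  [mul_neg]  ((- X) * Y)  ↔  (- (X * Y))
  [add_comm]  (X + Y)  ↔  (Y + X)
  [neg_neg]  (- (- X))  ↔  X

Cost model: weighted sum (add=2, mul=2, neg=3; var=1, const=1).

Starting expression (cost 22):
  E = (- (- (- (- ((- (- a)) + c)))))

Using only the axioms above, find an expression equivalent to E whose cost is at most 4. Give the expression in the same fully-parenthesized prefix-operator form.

(a + c)   [cost 4]

(1) (- (- (- (- ((- (- a)) + c)))))  =[neg_neg →]=  (- (- ((- (- a)) + c)))
(2) (- (- ((- (- a)) + c)))  =[neg_neg →]=  ((- (- a)) + c)
(3) (- (- a))  =[neg_neg →]=  a    ⊢ cost 4, within 4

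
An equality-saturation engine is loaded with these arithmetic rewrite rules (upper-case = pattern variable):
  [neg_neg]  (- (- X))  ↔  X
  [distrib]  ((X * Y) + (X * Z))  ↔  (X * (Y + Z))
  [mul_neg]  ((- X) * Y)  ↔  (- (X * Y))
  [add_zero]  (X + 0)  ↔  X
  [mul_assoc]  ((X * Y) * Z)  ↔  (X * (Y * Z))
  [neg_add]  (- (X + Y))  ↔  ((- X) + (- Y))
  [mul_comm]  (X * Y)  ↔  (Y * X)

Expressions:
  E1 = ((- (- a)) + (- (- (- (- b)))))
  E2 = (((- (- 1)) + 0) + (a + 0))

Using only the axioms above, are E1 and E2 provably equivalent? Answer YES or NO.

All listed rules preserve value, hence provable equivalence implies equal values everywhere; look for a separating assignment.
a=0, b=0 gives E1 ↦ 0, E2 ↦ 1; values differ ⇒ not provably equivalent.

NO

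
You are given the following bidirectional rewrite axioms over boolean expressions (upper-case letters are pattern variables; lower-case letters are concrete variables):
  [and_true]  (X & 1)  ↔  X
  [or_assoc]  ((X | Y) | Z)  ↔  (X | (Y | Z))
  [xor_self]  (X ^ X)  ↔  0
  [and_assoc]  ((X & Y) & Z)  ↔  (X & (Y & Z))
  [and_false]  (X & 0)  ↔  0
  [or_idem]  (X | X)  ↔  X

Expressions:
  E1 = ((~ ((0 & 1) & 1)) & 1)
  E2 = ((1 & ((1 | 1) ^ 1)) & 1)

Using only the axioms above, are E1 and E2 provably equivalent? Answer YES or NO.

The axioms are sound identities: if E1 ↔* E2 then E1 and E2 evaluate identically under any assignment.
Under the empty assignment (no variables occur): E1 evaluates to 1, E2 to 0. Distinct ⇒ no rewrite sequence connects them.

NO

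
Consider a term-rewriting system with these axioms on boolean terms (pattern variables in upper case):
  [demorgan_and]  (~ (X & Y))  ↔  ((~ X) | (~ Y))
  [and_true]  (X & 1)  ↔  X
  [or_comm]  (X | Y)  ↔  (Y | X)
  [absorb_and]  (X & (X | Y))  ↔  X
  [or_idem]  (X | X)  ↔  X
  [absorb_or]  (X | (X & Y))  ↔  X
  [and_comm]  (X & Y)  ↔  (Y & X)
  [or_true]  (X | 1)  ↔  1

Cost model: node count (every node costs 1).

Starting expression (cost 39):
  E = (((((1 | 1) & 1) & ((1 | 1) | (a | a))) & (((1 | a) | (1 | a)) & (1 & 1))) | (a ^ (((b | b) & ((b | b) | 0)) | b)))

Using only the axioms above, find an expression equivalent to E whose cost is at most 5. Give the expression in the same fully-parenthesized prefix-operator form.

(1 | (a ^ b))   [cost 5]

step 1: absorb_and (→) rewrites ((b | b) & ((b | b) | 0)) into (b | b), now (((((1 | 1) & 1) & ((1 | 1) | (a | a))) & (((1 | a) | (1 | a)) & (1 & 1))) | (a ^ ((b | b) | b)))
step 2: or_idem (→) rewrites (b | b) into b, now (((((1 | 1) & 1) & ((1 | 1) | (a | a))) & (((1 | a) | (1 | a)) & (1 & 1))) | (a ^ (b | b)))
step 3: or_idem (→) rewrites ((1 | a) | (1 | a)) into (1 | a), now (((((1 | 1) & 1) & ((1 | 1) | (a | a))) & ((1 | a) & (1 & 1))) | (a ^ (b | b)))
step 4: and_true (→) rewrites ((1 | 1) & 1) into (1 | 1), now ((((1 | 1) & ((1 | 1) | (a | a))) & ((1 | a) & (1 & 1))) | (a ^ (b | b)))
step 5: or_idem (→) rewrites (a | a) into a, now ((((1 | 1) & ((1 | 1) | a)) & ((1 | a) & (1 & 1))) | (a ^ (b | b)))
step 6: absorb_and (→) rewrites ((1 | 1) & ((1 | 1) | a)) into (1 | 1), now (((1 | 1) & ((1 | a) & (1 & 1))) | (a ^ (b | b)))
step 7: or_idem (→) rewrites (1 | 1) into 1, now ((1 & ((1 | a) & (1 & 1))) | (a ^ (b | b)))
step 8: and_true (→) rewrites (1 & 1) into 1, now ((1 & ((1 | a) & 1)) | (a ^ (b | b)))
step 9: and_true (→) rewrites ((1 | a) & 1) into (1 | a), now ((1 & (1 | a)) | (a ^ (b | b)))
step 10: absorb_and (→) rewrites (1 & (1 | a)) into 1, now (1 | (a ^ (b | b)))
step 11: or_idem (→) rewrites (b | b) into b, reaching cost 5 (bound 5)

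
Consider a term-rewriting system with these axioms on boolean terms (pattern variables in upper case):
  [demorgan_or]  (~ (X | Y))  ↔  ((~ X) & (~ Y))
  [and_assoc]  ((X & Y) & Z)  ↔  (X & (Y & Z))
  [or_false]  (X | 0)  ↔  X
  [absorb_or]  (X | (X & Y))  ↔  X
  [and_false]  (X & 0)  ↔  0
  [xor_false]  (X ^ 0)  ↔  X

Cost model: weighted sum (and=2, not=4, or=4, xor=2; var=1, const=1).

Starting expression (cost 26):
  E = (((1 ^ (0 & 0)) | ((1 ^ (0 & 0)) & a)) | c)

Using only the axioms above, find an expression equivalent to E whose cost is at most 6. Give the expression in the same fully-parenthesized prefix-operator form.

1. [absorb_or →] ((1 ^ (0 & 0)) | ((1 ^ (0 & 0)) & a))  →  (1 ^ (0 & 0));  E = ((1 ^ (0 & 0)) | c)
2. [and_false →] (0 & 0)  →  0;  E = ((1 ^ 0) | c)
3. [xor_false →] (1 ^ 0)  →  1;  cost 6 ≤ 6, done

(1 | c)   [cost 6]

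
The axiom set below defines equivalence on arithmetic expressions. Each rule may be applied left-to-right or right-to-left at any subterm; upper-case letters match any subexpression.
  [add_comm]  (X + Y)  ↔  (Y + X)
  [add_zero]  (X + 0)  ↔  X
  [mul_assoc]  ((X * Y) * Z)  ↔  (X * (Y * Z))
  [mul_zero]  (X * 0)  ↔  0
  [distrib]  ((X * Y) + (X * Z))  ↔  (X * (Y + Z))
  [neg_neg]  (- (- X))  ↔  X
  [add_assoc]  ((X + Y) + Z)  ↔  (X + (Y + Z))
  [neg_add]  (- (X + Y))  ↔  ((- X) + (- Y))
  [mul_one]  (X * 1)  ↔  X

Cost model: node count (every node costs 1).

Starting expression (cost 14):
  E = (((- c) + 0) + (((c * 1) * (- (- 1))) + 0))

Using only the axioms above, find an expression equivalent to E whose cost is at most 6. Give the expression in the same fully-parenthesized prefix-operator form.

1. [add_zero →] (((c * 1) * (- (- 1))) + 0)  →  ((c * 1) * (- (- 1)));  E = (((- c) + 0) + ((c * 1) * (- (- 1))))
2. [neg_neg →] (- (- 1))  →  1;  E = (((- c) + 0) + ((c * 1) * 1))
3. [mul_one →] (c * 1)  →  c;  E = (((- c) + 0) + (c * 1))
4. [add_zero →] ((- c) + 0)  →  (- c);  cost 6 ≤ 6, done

((- c) + (c * 1))   [cost 6]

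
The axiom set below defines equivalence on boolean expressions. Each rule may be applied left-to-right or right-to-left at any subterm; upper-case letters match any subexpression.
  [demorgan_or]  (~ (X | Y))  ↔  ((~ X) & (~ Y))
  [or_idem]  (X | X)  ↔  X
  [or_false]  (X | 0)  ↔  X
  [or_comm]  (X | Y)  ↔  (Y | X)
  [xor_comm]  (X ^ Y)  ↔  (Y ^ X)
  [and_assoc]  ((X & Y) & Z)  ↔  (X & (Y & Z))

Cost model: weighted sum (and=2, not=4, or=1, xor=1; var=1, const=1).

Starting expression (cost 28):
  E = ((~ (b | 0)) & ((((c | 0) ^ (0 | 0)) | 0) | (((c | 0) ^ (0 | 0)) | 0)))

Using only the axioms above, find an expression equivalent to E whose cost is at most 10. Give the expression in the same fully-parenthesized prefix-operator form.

(1) ((((c | 0) ^ (0 | 0)) | 0) | (((c | 0) ^ (0 | 0)) | 0))  =[or_idem →]=  (((c | 0) ^ (0 | 0)) | 0)    ⊢ ((~ (b | 0)) & (((c | 0) ^ (0 | 0)) | 0))
(2) (c | 0)  =[or_false →]=  c    ⊢ ((~ (b | 0)) & ((c ^ (0 | 0)) | 0))
(3) (b | 0)  =[or_false →]=  b    ⊢ ((~ b) & ((c ^ (0 | 0)) | 0))
(4) ((c ^ (0 | 0)) | 0)  =[or_false →]=  (c ^ (0 | 0))    ⊢ ((~ b) & (c ^ (0 | 0)))
(5) (0 | 0)  =[or_false →]=  0    ⊢ cost 10, within 10

((~ b) & (c ^ 0))   [cost 10]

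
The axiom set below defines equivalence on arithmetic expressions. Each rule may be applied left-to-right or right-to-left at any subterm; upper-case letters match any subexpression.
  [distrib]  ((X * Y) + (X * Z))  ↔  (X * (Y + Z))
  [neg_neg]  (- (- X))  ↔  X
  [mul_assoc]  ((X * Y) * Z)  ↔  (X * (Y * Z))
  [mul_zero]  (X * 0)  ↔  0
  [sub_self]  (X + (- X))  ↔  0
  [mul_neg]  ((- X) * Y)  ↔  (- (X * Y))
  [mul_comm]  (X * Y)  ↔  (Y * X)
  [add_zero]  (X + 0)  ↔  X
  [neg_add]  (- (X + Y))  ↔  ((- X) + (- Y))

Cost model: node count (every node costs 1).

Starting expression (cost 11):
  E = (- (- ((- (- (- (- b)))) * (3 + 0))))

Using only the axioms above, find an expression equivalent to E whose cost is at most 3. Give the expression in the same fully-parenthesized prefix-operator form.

(1) (- (- (- (- b))))  =[neg_neg →]=  (- (- b))    ⊢ (- (- ((- (- b)) * (3 + 0))))
(2) (3 + 0)  =[add_zero →]=  3    ⊢ (- (- ((- (- b)) * 3)))
(3) (- (- ((- (- b)) * 3)))  =[neg_neg →]=  ((- (- b)) * 3)
(4) (- (- b))  =[neg_neg →]=  b    ⊢ cost 3, within 3

(b * 3)   [cost 3]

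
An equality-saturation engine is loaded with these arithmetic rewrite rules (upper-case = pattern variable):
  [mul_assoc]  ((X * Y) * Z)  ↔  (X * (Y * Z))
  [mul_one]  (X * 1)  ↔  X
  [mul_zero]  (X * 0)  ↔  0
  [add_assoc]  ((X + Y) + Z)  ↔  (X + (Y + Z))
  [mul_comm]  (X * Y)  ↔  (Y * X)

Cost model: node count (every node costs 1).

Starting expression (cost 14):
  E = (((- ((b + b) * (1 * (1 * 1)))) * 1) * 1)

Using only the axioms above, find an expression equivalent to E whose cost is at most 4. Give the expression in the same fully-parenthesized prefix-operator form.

1. [mul_one →] ((- ((b + b) * (1 * (1 * 1)))) * 1)  →  (- ((b + b) * (1 * (1 * 1))));  E = ((- ((b + b) * (1 * (1 * 1)))) * 1)
2. [mul_one →] (1 * 1)  →  1;  E = ((- ((b + b) * (1 * 1))) * 1)
3. [mul_one →] ((- ((b + b) * (1 * 1))) * 1)  →  (- ((b + b) * (1 * 1)))
4. [mul_one →] (1 * 1)  →  1;  E = (- ((b + b) * 1))
5. [mul_one →] ((b + b) * 1)  →  (b + b);  cost 4 ≤ 4, done

(- (b + b))   [cost 4]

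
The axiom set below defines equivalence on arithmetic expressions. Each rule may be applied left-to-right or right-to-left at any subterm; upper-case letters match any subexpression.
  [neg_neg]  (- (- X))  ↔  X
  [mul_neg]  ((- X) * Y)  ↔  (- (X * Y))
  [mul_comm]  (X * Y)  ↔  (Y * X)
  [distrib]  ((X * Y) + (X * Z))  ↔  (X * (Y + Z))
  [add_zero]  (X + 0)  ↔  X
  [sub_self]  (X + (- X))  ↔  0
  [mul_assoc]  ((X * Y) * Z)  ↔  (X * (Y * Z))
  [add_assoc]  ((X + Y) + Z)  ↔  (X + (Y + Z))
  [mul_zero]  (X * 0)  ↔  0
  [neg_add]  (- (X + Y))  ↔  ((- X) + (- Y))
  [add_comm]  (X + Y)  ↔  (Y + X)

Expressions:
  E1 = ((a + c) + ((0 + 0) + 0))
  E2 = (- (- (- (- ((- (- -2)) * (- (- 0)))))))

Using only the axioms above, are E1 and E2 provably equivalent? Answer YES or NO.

All listed rules preserve value, hence provable equivalence implies equal values everywhere; look for a separating assignment.
a=0, c=1 gives E1 ↦ 1, E2 ↦ 0; values differ ⇒ not provably equivalent.

NO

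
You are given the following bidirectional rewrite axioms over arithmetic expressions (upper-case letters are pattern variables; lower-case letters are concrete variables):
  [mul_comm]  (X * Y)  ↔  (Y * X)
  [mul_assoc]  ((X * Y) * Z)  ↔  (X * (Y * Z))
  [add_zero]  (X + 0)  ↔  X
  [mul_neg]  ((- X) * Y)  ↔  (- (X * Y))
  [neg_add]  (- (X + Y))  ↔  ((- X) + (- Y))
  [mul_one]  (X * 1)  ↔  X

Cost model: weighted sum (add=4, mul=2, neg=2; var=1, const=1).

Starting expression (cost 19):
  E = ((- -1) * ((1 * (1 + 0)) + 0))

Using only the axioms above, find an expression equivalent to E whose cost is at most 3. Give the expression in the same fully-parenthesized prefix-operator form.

(1) (1 + 0)  =[add_zero →]=  1    ⊢ ((- -1) * ((1 * 1) + 0))
(2) (1 * 1)  =[mul_one →]=  1    ⊢ ((- -1) * (1 + 0))
(3) (1 + 0)  =[add_zero →]=  1    ⊢ ((- -1) * 1)
(4) ((- -1) * 1)  =[mul_one →]=  (- -1)    ⊢ cost 3, within 3

(- -1)   [cost 3]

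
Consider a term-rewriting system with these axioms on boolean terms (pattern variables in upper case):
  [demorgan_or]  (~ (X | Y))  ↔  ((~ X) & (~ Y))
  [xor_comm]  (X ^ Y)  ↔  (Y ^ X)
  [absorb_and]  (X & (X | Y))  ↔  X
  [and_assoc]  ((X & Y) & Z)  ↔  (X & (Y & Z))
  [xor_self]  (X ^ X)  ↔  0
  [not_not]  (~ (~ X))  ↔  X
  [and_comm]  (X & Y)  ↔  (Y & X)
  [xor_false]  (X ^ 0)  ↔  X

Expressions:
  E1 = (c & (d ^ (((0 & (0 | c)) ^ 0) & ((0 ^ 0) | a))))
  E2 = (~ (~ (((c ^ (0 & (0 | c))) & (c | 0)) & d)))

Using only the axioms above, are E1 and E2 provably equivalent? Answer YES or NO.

YES

(1) (0 & (0 | c))  =[absorb_and →]=  0    ⊢ (c & (d ^ ((0 ^ 0) & ((0 ^ 0) | a))))
(2) ((0 ^ 0) & ((0 ^ 0) | a))  =[absorb_and →]=  (0 ^ 0)    ⊢ (c & (d ^ (0 ^ 0)))
(3) (0 ^ 0)  =[xor_self →]=  0    ⊢ (c & (d ^ 0))
(4) (d ^ 0)  =[xor_false →]=  d    ⊢ (c & d)
(5) c  =[absorb_and ←]=  (c & (c | 0))    ⊢ ((c & (c | 0)) & d)
(6) c  =[xor_false ←]=  (c ^ 0)    ⊢ (((c ^ 0) & (c | 0)) & d)
(7) 0  =[absorb_and ←]=  (0 & (0 | c))    ⊢ (((c ^ (0 & (0 | c))) & (c | 0)) & d)
(8) (((c ^ (0 & (0 | c))) & (c | 0)) & d)  =[not_not ←]=  (~ (~ (((c ^ (0 & (0 | c))) & (c | 0)) & d)))    ⊢ E2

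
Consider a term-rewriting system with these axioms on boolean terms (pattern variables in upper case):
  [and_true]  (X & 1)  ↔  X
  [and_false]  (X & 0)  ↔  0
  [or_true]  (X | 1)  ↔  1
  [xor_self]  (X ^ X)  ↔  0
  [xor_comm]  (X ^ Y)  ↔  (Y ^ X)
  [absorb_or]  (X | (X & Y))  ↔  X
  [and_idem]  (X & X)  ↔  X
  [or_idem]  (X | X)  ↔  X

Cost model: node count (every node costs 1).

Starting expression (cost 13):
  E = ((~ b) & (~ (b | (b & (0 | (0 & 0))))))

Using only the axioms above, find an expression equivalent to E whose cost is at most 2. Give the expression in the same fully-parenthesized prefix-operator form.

1. [absorb_or →] (0 | (0 & 0))  →  0;  E = ((~ b) & (~ (b | (b & 0))))
2. [absorb_or →] (b | (b & 0))  →  b;  E = ((~ b) & (~ b))
3. [and_idem →] ((~ b) & (~ b))  →  (~ b);  cost 2 ≤ 2, done

(~ b)   [cost 2]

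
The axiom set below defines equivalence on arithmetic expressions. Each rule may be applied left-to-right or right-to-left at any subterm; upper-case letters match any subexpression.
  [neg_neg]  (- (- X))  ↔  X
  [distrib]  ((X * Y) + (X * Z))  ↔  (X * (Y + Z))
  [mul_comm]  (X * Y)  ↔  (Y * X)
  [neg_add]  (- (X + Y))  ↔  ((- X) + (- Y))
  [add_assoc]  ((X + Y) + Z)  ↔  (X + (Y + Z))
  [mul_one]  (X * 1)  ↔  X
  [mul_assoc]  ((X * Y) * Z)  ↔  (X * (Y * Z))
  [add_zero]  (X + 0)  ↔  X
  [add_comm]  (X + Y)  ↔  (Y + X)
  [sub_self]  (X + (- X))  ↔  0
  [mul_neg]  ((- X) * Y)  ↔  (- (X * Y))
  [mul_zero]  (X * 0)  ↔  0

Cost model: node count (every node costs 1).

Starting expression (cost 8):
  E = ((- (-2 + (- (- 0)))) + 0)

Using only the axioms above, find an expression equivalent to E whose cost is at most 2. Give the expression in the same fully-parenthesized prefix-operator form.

step 1: add_zero (→) rewrites ((- (-2 + (- (- 0)))) + 0) into (- (-2 + (- (- 0))))
step 2: neg_neg (→) rewrites (- (- 0)) into 0, now (- (-2 + 0))
step 3: add_zero (→) rewrites (-2 + 0) into -2, reaching cost 2 (bound 2)

(- -2)   [cost 2]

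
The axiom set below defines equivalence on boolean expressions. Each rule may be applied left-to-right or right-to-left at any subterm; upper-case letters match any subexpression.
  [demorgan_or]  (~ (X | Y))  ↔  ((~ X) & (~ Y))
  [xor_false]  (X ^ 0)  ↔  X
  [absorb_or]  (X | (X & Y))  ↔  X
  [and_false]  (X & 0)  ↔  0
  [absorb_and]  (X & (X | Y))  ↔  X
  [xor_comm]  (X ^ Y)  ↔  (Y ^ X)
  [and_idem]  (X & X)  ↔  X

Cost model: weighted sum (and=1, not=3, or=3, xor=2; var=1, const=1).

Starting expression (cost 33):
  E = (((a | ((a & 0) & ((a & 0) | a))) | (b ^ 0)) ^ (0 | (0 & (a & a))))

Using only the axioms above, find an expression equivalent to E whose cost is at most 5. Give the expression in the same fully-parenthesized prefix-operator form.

1. [absorb_and →] ((a & 0) & ((a & 0) | a))  →  (a & 0);  E = (((a | (a & 0)) | (b ^ 0)) ^ (0 | (0 & (a & a))))
2. [and_idem →] (a & a)  →  a;  E = (((a | (a & 0)) | (b ^ 0)) ^ (0 | (0 & a)))
3. [xor_false →] (b ^ 0)  →  b;  E = (((a | (a & 0)) | b) ^ (0 | (0 & a)))
4. [absorb_or →] (a | (a & 0))  →  a;  E = ((a | b) ^ (0 | (0 & a)))
5. [absorb_or →] (0 | (0 & a))  →  0;  E = ((a | b) ^ 0)
6. [xor_false →] ((a | b) ^ 0)  →  (a | b);  cost 5 ≤ 5, done

(a | b)   [cost 5]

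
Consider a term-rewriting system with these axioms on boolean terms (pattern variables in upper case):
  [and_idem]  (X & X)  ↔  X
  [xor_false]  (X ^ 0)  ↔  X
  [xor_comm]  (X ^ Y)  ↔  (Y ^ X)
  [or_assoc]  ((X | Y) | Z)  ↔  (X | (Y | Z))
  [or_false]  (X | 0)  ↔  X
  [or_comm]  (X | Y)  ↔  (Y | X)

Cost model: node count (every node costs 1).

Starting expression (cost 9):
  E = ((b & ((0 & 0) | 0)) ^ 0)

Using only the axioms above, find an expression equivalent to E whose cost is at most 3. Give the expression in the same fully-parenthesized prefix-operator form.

(1) (0 & 0)  =[and_idem →]=  0    ⊢ ((b & (0 | 0)) ^ 0)
(2) (0 | 0)  =[or_false →]=  0    ⊢ ((b & 0) ^ 0)
(3) ((b & 0) ^ 0)  =[xor_false →]=  (b & 0)    ⊢ cost 3, within 3

(b & 0)   [cost 3]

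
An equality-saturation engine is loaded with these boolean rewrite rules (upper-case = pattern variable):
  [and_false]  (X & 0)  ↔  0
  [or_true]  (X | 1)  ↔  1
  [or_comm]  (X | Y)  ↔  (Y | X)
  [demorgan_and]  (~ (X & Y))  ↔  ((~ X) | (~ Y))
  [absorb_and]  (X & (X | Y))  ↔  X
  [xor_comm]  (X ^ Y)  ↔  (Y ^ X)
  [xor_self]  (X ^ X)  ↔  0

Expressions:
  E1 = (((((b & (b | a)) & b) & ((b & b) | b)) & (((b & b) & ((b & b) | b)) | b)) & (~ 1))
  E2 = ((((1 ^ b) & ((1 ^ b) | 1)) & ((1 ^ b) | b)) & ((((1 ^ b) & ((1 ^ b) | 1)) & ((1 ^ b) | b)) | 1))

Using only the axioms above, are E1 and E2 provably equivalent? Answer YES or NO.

NO

The axioms are sound identities: if E1 ↔* E2 then E1 and E2 evaluate identically under any assignment.
Under a=0, b=0: E1 evaluates to 0, E2 to 1. Distinct ⇒ no rewrite sequence connects them.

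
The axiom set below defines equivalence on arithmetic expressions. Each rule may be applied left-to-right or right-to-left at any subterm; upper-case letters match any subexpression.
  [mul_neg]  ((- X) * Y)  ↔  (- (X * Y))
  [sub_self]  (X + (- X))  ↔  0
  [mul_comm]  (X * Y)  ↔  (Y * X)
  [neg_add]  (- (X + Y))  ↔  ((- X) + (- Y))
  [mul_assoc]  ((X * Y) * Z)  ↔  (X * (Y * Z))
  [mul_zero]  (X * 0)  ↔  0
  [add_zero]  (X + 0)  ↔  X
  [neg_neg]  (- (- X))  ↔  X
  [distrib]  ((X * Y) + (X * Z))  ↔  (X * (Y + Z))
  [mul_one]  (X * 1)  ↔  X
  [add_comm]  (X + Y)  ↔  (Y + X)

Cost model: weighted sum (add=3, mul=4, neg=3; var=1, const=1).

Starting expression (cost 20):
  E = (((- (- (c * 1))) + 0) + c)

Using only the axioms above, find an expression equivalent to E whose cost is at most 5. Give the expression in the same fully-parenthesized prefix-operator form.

step 1: add_zero (→) rewrites ((- (- (c * 1))) + 0) into (- (- (c * 1))), now ((- (- (c * 1))) + c)
step 2: neg_neg (→) rewrites (- (- (c * 1))) into (c * 1), now ((c * 1) + c)
step 3: mul_one (→) rewrites (c * 1) into c, reaching cost 5 (bound 5)

(c + c)   [cost 5]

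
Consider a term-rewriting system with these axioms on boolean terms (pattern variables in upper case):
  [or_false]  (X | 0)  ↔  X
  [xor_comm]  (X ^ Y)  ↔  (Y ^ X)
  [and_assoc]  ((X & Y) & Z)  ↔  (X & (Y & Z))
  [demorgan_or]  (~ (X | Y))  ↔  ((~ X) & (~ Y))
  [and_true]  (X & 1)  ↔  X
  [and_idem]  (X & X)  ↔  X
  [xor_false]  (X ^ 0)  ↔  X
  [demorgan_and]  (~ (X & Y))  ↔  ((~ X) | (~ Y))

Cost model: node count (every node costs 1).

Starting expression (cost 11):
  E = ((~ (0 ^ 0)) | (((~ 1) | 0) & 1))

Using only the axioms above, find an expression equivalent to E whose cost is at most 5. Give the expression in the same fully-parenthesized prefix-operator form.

(1) (((~ 1) | 0) & 1)  =[and_true →]=  ((~ 1) | 0)    ⊢ ((~ (0 ^ 0)) | ((~ 1) | 0))
(2) (0 ^ 0)  =[xor_false →]=  0    ⊢ ((~ 0) | ((~ 1) | 0))
(3) ((~ 1) | 0)  =[or_false →]=  (~ 1)    ⊢ cost 5, within 5

((~ 0) | (~ 1))   [cost 5]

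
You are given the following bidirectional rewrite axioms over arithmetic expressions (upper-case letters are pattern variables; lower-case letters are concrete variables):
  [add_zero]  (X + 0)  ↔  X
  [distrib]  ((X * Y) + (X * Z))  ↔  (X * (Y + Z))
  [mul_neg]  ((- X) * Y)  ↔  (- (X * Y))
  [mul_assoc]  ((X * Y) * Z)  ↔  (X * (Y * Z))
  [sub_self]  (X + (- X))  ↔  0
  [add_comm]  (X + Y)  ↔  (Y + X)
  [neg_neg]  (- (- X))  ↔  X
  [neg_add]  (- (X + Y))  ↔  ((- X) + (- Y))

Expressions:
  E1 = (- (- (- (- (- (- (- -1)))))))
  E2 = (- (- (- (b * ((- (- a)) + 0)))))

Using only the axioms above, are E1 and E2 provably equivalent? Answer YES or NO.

Every axiom is a valid identity, so a rewrite proof would force E1 and E2 to agree under every assignment.
At a=0, b=0: E1 = 1 but E2 = 0; they differ, so no derivation exists.

NO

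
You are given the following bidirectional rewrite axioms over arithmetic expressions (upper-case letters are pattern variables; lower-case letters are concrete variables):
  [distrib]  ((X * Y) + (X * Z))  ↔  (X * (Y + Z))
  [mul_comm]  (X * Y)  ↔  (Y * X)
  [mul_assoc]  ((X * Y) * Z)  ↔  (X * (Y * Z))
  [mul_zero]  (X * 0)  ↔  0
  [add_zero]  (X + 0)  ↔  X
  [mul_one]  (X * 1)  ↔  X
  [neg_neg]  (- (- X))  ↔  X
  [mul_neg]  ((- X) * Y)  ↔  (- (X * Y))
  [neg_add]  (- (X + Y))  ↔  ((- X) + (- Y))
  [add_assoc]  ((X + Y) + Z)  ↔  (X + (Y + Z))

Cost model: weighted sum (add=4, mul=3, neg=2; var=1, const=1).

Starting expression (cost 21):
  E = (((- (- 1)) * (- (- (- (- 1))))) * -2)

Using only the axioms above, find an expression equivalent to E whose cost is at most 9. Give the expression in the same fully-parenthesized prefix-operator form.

((1 * 1) * -2)   [cost 9]

(1) (- (- (- 1)))  =[neg_neg →]=  (- 1)    ⊢ (((- (- 1)) * (- (- 1))) * -2)
(2) (- (- 1))  =[neg_neg →]=  1    ⊢ ((1 * (- (- 1))) * -2)
(3) (- (- 1))  =[neg_neg →]=  1    ⊢ cost 9, within 9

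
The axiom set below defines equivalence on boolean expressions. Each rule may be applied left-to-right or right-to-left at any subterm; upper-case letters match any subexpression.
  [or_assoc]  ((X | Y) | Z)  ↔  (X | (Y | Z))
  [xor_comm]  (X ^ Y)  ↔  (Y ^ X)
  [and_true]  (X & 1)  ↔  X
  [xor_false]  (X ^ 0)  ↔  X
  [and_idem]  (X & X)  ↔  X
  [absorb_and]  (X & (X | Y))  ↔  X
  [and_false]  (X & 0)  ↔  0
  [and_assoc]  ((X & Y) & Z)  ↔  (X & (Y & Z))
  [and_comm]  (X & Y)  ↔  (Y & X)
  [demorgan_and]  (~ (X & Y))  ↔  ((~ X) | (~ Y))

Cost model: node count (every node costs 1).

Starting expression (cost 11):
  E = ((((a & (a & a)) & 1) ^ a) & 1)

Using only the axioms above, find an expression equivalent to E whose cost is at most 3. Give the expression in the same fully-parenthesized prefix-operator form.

(1) (a & a)  =[and_idem →]=  a    ⊢ ((((a & a) & 1) ^ a) & 1)
(2) (a & a)  =[and_idem →]=  a    ⊢ (((a & 1) ^ a) & 1)
(3) (((a & 1) ^ a) & 1)  =[and_true →]=  ((a & 1) ^ a)
(4) (a & 1)  =[and_true →]=  a    ⊢ cost 3, within 3

(a ^ a)   [cost 3]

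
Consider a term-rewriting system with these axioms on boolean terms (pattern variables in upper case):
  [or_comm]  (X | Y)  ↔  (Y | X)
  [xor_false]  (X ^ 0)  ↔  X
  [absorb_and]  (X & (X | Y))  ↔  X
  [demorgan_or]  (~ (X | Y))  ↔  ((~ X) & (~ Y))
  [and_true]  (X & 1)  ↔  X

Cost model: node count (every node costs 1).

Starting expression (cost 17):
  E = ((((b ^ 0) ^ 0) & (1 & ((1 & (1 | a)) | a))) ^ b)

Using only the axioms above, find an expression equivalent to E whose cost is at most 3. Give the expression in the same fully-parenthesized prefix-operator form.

1. [absorb_and →] (1 & (1 | a))  →  1;  E = ((((b ^ 0) ^ 0) & (1 & (1 | a))) ^ b)
2. [absorb_and →] (1 & (1 | a))  →  1;  E = ((((b ^ 0) ^ 0) & 1) ^ b)
3. [and_true →] (((b ^ 0) ^ 0) & 1)  →  ((b ^ 0) ^ 0);  E = (((b ^ 0) ^ 0) ^ b)
4. [xor_false →] (b ^ 0)  →  b;  E = ((b ^ 0) ^ b)
5. [xor_false →] (b ^ 0)  →  b;  cost 3 ≤ 3, done

(b ^ b)   [cost 3]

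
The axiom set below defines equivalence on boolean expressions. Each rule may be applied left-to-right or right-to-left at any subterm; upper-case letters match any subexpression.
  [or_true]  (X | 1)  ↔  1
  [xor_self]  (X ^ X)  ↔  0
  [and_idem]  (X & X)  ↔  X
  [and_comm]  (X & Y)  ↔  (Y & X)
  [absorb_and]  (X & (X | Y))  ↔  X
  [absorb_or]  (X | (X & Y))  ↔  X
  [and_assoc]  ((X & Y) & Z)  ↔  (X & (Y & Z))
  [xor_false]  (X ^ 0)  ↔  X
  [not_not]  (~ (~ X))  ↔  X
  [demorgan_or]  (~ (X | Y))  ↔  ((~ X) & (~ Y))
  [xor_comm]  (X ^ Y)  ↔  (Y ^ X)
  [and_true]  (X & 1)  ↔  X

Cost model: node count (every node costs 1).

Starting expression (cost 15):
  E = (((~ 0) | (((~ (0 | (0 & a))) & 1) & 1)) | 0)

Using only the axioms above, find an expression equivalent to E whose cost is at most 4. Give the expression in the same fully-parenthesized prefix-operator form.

1. [absorb_or →] (0 | (0 & a))  →  0;  E = (((~ 0) | (((~ 0) & 1) & 1)) | 0)
2. [and_true →] ((~ 0) & 1)  →  (~ 0);  E = (((~ 0) | ((~ 0) & 1)) | 0)
3. [absorb_or →] ((~ 0) | ((~ 0) & 1))  →  (~ 0);  cost 4 ≤ 4, done

((~ 0) | 0)   [cost 4]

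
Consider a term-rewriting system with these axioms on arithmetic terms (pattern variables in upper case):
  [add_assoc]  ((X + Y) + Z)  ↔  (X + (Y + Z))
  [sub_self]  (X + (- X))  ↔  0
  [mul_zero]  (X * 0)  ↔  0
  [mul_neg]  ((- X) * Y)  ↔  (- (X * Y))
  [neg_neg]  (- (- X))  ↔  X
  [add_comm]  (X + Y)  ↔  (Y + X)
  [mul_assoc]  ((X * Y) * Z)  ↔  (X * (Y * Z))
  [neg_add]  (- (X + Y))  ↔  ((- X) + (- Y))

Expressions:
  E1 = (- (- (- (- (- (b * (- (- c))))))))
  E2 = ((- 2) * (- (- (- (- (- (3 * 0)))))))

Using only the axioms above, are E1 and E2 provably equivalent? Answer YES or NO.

All listed rules preserve value, hence provable equivalence implies equal values everywhere; look for a separating assignment.
b=1, c=1 gives E1 ↦ -1, E2 ↦ 0; values differ ⇒ not provably equivalent.

NO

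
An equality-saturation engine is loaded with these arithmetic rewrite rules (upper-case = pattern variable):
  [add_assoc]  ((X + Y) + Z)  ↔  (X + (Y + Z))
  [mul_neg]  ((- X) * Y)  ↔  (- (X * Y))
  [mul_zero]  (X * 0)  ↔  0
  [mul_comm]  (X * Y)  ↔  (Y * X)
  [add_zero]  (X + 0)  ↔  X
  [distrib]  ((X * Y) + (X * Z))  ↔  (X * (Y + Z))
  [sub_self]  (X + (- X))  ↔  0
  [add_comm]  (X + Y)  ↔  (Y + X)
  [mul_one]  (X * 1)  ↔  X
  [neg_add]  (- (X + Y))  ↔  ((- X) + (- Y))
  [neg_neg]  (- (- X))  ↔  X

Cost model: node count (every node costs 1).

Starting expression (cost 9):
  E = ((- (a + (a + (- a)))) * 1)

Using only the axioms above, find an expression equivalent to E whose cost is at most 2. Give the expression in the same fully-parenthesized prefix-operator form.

(- a)   [cost 2]

(1) ((- (a + (a + (- a)))) * 1)  =[mul_one →]=  (- (a + (a + (- a))))
(2) (a + (- a))  =[sub_self →]=  0    ⊢ (- (a + 0))
(3) (a + 0)  =[add_zero →]=  a    ⊢ cost 2, within 2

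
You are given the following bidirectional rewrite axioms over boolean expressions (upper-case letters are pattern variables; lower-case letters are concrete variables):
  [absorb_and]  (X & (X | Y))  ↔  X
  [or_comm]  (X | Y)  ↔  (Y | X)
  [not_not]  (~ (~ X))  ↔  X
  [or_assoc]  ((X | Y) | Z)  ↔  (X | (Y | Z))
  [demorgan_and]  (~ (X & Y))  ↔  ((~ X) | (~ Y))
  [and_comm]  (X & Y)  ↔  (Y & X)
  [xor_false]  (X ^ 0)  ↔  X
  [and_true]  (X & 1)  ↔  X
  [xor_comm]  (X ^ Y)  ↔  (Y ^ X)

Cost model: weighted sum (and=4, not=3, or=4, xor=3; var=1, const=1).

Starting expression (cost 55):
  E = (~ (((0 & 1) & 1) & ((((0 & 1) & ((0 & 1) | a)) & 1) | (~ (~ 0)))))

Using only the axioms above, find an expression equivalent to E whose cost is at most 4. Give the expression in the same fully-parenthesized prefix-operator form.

step 1: absorb_and (→) rewrites ((0 & 1) & ((0 & 1) | a)) into (0 & 1), now (~ (((0 & 1) & 1) & (((0 & 1) & 1) | (~ (~ 0)))))
step 2: not_not (→) rewrites (~ (~ 0)) into 0, now (~ (((0 & 1) & 1) & (((0 & 1) & 1) | 0)))
step 3: absorb_and (→) rewrites (((0 & 1) & 1) & (((0 & 1) & 1) | 0)) into ((0 & 1) & 1), now (~ ((0 & 1) & 1))
step 4: and_true (→) rewrites (0 & 1) into 0, now (~ (0 & 1))
step 5: and_true (→) rewrites (0 & 1) into 0, reaching cost 4 (bound 4)

(~ 0)   [cost 4]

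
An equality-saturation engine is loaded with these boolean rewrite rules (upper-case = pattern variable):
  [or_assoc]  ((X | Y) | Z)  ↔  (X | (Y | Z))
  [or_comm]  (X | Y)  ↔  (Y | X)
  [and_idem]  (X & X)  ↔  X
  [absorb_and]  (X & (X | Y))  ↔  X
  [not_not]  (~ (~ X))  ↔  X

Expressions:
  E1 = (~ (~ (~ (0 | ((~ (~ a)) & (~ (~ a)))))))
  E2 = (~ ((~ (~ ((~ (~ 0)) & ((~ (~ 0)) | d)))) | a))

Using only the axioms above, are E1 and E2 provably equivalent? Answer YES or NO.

YES

step 1: and_idem (→) rewrites ((~ (~ a)) & (~ (~ a))) into (~ (~ a)), now (~ (~ (~ (0 | (~ (~ a))))))
step 2: not_not (→) rewrites (~ (~ (0 | (~ (~ a))))) into (0 | (~ (~ a))), now (~ (0 | (~ (~ a))))
step 3: not_not (→) rewrites (~ (~ a)) into a, now (~ (0 | a))
step 4: not_not (←) rewrites 0 into (~ (~ 0)), now (~ ((~ (~ 0)) | a))
step 5: not_not (←) rewrites 0 into (~ (~ 0)), now (~ ((~ (~ (~ (~ 0)))) | a))
step 6: absorb_and (←) rewrites (~ (~ 0)) into ((~ (~ 0)) & ((~ (~ 0)) | d)), which is E2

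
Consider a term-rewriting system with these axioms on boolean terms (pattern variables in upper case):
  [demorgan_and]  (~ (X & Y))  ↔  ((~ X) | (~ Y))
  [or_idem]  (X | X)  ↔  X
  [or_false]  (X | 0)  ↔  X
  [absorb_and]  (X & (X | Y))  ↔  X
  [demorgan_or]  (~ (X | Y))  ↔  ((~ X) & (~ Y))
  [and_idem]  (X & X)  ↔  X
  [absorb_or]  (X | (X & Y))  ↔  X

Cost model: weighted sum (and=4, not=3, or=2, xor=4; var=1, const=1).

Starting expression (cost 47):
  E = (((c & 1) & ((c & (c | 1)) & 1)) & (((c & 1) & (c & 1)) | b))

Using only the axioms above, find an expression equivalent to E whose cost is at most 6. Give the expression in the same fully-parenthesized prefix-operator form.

(c & 1)   [cost 6]

1. [absorb_and →] (c & (c | 1))  →  c;  E = (((c & 1) & (c & 1)) & (((c & 1) & (c & 1)) | b))
2. [absorb_and →] (((c & 1) & (c & 1)) & (((c & 1) & (c & 1)) | b))  →  ((c & 1) & (c & 1))
3. [and_idem →] ((c & 1) & (c & 1))  →  (c & 1);  cost 6 ≤ 6, done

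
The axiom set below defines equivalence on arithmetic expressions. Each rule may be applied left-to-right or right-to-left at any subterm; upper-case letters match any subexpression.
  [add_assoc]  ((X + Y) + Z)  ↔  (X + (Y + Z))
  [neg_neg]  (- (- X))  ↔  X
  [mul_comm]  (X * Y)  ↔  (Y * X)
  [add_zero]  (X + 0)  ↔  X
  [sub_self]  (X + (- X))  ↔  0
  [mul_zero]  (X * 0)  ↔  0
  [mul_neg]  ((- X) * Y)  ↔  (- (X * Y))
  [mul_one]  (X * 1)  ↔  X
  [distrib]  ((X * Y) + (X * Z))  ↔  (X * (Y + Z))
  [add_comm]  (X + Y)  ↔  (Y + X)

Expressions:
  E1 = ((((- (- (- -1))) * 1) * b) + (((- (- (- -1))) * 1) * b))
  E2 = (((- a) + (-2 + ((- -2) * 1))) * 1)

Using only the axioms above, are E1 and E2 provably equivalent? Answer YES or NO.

NO

Every axiom is a valid identity, so a rewrite proof would force E1 and E2 to agree under every assignment.
At a=0, b=1: E1 = 2 but E2 = 0; they differ, so no derivation exists.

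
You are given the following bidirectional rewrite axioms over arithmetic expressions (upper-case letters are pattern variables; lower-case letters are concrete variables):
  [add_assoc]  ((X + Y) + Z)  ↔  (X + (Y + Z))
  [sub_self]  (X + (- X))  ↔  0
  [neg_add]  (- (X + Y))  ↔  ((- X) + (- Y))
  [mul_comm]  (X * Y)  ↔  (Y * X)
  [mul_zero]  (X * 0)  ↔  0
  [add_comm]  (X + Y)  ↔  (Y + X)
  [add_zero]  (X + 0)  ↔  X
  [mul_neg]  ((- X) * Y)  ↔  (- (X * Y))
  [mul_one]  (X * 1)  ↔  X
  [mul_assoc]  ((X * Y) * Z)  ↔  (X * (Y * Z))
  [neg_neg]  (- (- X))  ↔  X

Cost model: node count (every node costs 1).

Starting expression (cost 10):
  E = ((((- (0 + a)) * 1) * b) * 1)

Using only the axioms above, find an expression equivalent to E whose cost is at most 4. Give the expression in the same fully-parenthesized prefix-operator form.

(- (a * b))   [cost 4]

step 1: mul_one (→) rewrites ((((- (0 + a)) * 1) * b) * 1) into (((- (0 + a)) * 1) * b)
step 2: add_comm (→) rewrites (0 + a) into (a + 0), now (((- (a + 0)) * 1) * b)
step 3: mul_one (→) rewrites ((- (a + 0)) * 1) into (- (a + 0)), now ((- (a + 0)) * b)
step 4: mul_neg (→) rewrites ((- (a + 0)) * b) into (- ((a + 0) * b))
step 5: add_zero (→) rewrites (a + 0) into a, reaching cost 4 (bound 4)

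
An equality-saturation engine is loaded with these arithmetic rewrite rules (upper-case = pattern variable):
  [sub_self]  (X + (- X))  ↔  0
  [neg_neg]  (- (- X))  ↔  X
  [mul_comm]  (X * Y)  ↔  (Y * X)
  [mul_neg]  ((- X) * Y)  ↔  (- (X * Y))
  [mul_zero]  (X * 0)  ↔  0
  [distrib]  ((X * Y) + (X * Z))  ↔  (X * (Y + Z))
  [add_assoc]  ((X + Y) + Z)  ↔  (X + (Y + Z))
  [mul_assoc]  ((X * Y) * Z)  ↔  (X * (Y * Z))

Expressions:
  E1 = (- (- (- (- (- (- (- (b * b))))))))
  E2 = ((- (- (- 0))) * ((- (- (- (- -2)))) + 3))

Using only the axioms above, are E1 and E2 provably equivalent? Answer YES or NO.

NO

Every axiom is a valid identity, so a rewrite proof would force E1 and E2 to agree under every assignment.
At b=1: E1 = -1 but E2 = 0; they differ, so no derivation exists.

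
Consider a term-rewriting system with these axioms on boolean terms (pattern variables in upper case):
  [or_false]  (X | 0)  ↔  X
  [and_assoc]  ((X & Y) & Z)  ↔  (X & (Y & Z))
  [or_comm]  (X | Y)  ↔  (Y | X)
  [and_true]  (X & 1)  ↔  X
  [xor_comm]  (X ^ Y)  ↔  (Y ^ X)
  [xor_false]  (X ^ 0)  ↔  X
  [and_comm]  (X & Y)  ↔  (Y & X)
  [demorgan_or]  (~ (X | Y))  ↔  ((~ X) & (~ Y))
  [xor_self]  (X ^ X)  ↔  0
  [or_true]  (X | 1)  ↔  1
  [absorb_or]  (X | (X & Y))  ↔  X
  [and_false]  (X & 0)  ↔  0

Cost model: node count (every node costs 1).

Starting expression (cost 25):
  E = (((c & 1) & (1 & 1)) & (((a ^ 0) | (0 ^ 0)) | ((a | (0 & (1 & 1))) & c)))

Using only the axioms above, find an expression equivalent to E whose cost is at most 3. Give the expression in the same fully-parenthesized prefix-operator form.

(1) (1 & 1)  =[and_true →]=  1    ⊢ (((c & 1) & (1 & 1)) & (((a ^ 0) | (0 ^ 0)) | ((a | (0 & 1)) & c)))
(2) (1 & 1)  =[and_true →]=  1    ⊢ (((c & 1) & 1) & (((a ^ 0) | (0 ^ 0)) | ((a | (0 & 1)) & c)))
(3) (0 & 1)  =[and_true →]=  0    ⊢ (((c & 1) & 1) & (((a ^ 0) | (0 ^ 0)) | ((a | 0) & c)))
(4) (c & 1)  =[and_true →]=  c    ⊢ ((c & 1) & (((a ^ 0) | (0 ^ 0)) | ((a | 0) & c)))
(5) (a ^ 0)  =[xor_false →]=  a    ⊢ ((c & 1) & ((a | (0 ^ 0)) | ((a | 0) & c)))
(6) (0 ^ 0)  =[xor_self →]=  0    ⊢ ((c & 1) & ((a | 0) | ((a | 0) & c)))
(7) ((c & 1) & ((a | 0) | ((a | 0) & c)))  =[and_assoc →]=  (c & (1 & ((a | 0) | ((a | 0) & c))))
(8) ((a | 0) | ((a | 0) & c))  =[absorb_or →]=  (a | 0)    ⊢ (c & (1 & (a | 0)))
(9) (1 & (a | 0))  =[and_comm →]=  ((a | 0) & 1)    ⊢ (c & ((a | 0) & 1))
(10) (a | 0)  =[or_false →]=  a    ⊢ (c & (a & 1))
(11) (a & 1)  =[and_true →]=  a    ⊢ cost 3, within 3

(c & a)   [cost 3]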